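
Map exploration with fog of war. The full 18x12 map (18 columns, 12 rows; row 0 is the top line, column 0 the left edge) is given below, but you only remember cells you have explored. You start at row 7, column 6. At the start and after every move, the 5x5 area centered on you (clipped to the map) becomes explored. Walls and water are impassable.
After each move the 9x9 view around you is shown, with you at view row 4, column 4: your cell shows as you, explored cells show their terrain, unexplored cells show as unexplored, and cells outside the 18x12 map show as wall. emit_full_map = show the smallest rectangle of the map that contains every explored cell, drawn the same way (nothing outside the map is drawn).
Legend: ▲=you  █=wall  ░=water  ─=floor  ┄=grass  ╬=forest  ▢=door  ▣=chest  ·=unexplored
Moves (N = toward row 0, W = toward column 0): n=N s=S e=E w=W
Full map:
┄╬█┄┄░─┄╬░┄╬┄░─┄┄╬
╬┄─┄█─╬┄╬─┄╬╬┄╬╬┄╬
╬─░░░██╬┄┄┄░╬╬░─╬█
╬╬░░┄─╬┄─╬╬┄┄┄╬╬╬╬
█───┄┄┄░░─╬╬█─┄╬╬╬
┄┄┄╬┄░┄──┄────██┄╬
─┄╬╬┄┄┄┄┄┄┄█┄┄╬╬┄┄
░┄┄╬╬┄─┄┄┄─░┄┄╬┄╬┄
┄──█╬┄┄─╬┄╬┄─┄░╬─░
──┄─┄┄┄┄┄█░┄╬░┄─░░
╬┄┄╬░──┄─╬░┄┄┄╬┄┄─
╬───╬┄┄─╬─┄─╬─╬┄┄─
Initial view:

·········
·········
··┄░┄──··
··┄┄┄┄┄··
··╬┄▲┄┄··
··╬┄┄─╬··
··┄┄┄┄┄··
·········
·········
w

·········
·········
··╬┄░┄──·
··╬┄┄┄┄┄·
··╬╬▲─┄┄·
··█╬┄┄─╬·
··─┄┄┄┄┄·
·········
·········

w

·········
·········
··┄╬┄░┄──
··╬╬┄┄┄┄┄
··┄╬▲┄─┄┄
··─█╬┄┄─╬
··┄─┄┄┄┄┄
·········
·········

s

·········
··┄╬┄░┄──
··╬╬┄┄┄┄┄
··┄╬╬┄─┄┄
··─█▲┄┄─╬
··┄─┄┄┄┄┄
··┄╬░──··
·········
█████████

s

··┄╬┄░┄──
··╬╬┄┄┄┄┄
··┄╬╬┄─┄┄
··─█╬┄┄─╬
··┄─▲┄┄┄┄
··┄╬░──··
··──╬┄┄··
█████████
█████████

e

·┄╬┄░┄──·
·╬╬┄┄┄┄┄·
·┄╬╬┄─┄┄·
·─█╬┄┄─╬·
·┄─┄▲┄┄┄·
·┄╬░──┄··
·──╬┄┄─··
█████████
█████████

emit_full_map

┄╬┄░┄──
╬╬┄┄┄┄┄
┄╬╬┄─┄┄
─█╬┄┄─╬
┄─┄▲┄┄┄
┄╬░──┄·
──╬┄┄─·

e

┄╬┄░┄──··
╬╬┄┄┄┄┄··
┄╬╬┄─┄┄··
─█╬┄┄─╬··
┄─┄┄▲┄┄··
┄╬░──┄─··
──╬┄┄─╬··
█████████
█████████

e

╬┄░┄──···
╬┄┄┄┄┄···
╬╬┄─┄┄┄··
█╬┄┄─╬┄··
─┄┄┄▲┄█··
╬░──┄─╬··
─╬┄┄─╬─··
█████████
█████████

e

┄░┄──····
┄┄┄┄┄····
╬┄─┄┄┄─··
╬┄┄─╬┄╬··
┄┄┄┄▲█░··
░──┄─╬░··
╬┄┄─╬─┄··
█████████
█████████

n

·········
┄░┄──····
┄┄┄┄┄┄┄··
╬┄─┄┄┄─··
╬┄┄─▲┄╬··
┄┄┄┄┄█░··
░──┄─╬░··
╬┄┄─╬─┄··
█████████

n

·········
·········
┄░┄──┄─··
┄┄┄┄┄┄┄··
╬┄─┄▲┄─··
╬┄┄─╬┄╬··
┄┄┄┄┄█░··
░──┄─╬░··
╬┄┄─╬─┄··

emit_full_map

┄╬┄░┄──┄─
╬╬┄┄┄┄┄┄┄
┄╬╬┄─┄▲┄─
─█╬┄┄─╬┄╬
┄─┄┄┄┄┄█░
┄╬░──┄─╬░
──╬┄┄─╬─┄


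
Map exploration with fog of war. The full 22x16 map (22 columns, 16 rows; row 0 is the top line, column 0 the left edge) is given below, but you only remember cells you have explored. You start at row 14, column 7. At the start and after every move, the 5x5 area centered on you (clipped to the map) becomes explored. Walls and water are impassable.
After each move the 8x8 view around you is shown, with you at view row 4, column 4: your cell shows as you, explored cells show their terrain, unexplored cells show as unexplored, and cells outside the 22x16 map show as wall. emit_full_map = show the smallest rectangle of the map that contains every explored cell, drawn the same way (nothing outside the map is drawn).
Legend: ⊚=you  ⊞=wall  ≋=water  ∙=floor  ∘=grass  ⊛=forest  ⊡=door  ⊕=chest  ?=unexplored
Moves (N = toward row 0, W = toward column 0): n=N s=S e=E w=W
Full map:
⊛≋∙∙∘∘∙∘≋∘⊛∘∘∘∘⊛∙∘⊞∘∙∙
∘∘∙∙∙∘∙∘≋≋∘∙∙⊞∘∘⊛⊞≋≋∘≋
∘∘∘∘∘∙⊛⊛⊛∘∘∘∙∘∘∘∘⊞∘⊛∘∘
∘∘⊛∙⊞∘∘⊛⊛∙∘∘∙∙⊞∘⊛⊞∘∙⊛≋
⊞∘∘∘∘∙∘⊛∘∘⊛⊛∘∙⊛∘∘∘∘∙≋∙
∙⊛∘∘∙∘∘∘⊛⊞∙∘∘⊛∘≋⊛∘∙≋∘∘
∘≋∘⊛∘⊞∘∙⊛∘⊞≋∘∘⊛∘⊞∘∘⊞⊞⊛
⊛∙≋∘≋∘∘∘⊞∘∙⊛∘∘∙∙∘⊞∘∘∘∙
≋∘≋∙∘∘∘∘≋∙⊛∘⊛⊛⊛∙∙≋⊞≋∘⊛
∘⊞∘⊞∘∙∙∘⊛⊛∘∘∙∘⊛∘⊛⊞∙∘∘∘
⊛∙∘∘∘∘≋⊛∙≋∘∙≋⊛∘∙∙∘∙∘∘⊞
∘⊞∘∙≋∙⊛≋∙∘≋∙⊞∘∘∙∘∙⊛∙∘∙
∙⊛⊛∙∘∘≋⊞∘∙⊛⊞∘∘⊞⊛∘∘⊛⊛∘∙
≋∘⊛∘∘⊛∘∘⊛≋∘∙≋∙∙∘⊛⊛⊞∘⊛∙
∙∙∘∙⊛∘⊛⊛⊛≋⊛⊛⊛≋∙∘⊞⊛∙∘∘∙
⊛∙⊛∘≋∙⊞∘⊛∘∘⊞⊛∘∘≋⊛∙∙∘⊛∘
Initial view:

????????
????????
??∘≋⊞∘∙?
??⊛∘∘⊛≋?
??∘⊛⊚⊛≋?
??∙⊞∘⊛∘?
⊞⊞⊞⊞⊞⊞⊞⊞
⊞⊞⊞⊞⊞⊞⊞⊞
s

????????
??∘≋⊞∘∙?
??⊛∘∘⊛≋?
??∘⊛⊛⊛≋?
??∙⊞⊚⊛∘?
⊞⊞⊞⊞⊞⊞⊞⊞
⊞⊞⊞⊞⊞⊞⊞⊞
⊞⊞⊞⊞⊞⊞⊞⊞

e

????????
?∘≋⊞∘∙??
?⊛∘∘⊛≋∘?
?∘⊛⊛⊛≋⊛?
?∙⊞∘⊚∘∘?
⊞⊞⊞⊞⊞⊞⊞⊞
⊞⊞⊞⊞⊞⊞⊞⊞
⊞⊞⊞⊞⊞⊞⊞⊞

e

????????
∘≋⊞∘∙???
⊛∘∘⊛≋∘∙?
∘⊛⊛⊛≋⊛⊛?
∙⊞∘⊛⊚∘⊞?
⊞⊞⊞⊞⊞⊞⊞⊞
⊞⊞⊞⊞⊞⊞⊞⊞
⊞⊞⊞⊞⊞⊞⊞⊞

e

????????
≋⊞∘∙????
∘∘⊛≋∘∙≋?
⊛⊛⊛≋⊛⊛⊛?
⊞∘⊛∘⊚⊞⊛?
⊞⊞⊞⊞⊞⊞⊞⊞
⊞⊞⊞⊞⊞⊞⊞⊞
⊞⊞⊞⊞⊞⊞⊞⊞

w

????????
∘≋⊞∘∙???
⊛∘∘⊛≋∘∙≋
∘⊛⊛⊛≋⊛⊛⊛
∙⊞∘⊛⊚∘⊞⊛
⊞⊞⊞⊞⊞⊞⊞⊞
⊞⊞⊞⊞⊞⊞⊞⊞
⊞⊞⊞⊞⊞⊞⊞⊞

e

????????
≋⊞∘∙????
∘∘⊛≋∘∙≋?
⊛⊛⊛≋⊛⊛⊛?
⊞∘⊛∘⊚⊞⊛?
⊞⊞⊞⊞⊞⊞⊞⊞
⊞⊞⊞⊞⊞⊞⊞⊞
⊞⊞⊞⊞⊞⊞⊞⊞

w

????????
∘≋⊞∘∙???
⊛∘∘⊛≋∘∙≋
∘⊛⊛⊛≋⊛⊛⊛
∙⊞∘⊛⊚∘⊞⊛
⊞⊞⊞⊞⊞⊞⊞⊞
⊞⊞⊞⊞⊞⊞⊞⊞
⊞⊞⊞⊞⊞⊞⊞⊞

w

????????
?∘≋⊞∘∙??
?⊛∘∘⊛≋∘∙
?∘⊛⊛⊛≋⊛⊛
?∙⊞∘⊚∘∘⊞
⊞⊞⊞⊞⊞⊞⊞⊞
⊞⊞⊞⊞⊞⊞⊞⊞
⊞⊞⊞⊞⊞⊞⊞⊞

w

????????
??∘≋⊞∘∙?
??⊛∘∘⊛≋∘
??∘⊛⊛⊛≋⊛
??∙⊞⊚⊛∘∘
⊞⊞⊞⊞⊞⊞⊞⊞
⊞⊞⊞⊞⊞⊞⊞⊞
⊞⊞⊞⊞⊞⊞⊞⊞

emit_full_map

∘≋⊞∘∙???
⊛∘∘⊛≋∘∙≋
∘⊛⊛⊛≋⊛⊛⊛
∙⊞⊚⊛∘∘⊞⊛

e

????????
?∘≋⊞∘∙??
?⊛∘∘⊛≋∘∙
?∘⊛⊛⊛≋⊛⊛
?∙⊞∘⊚∘∘⊞
⊞⊞⊞⊞⊞⊞⊞⊞
⊞⊞⊞⊞⊞⊞⊞⊞
⊞⊞⊞⊞⊞⊞⊞⊞

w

????????
??∘≋⊞∘∙?
??⊛∘∘⊛≋∘
??∘⊛⊛⊛≋⊛
??∙⊞⊚⊛∘∘
⊞⊞⊞⊞⊞⊞⊞⊞
⊞⊞⊞⊞⊞⊞⊞⊞
⊞⊞⊞⊞⊞⊞⊞⊞


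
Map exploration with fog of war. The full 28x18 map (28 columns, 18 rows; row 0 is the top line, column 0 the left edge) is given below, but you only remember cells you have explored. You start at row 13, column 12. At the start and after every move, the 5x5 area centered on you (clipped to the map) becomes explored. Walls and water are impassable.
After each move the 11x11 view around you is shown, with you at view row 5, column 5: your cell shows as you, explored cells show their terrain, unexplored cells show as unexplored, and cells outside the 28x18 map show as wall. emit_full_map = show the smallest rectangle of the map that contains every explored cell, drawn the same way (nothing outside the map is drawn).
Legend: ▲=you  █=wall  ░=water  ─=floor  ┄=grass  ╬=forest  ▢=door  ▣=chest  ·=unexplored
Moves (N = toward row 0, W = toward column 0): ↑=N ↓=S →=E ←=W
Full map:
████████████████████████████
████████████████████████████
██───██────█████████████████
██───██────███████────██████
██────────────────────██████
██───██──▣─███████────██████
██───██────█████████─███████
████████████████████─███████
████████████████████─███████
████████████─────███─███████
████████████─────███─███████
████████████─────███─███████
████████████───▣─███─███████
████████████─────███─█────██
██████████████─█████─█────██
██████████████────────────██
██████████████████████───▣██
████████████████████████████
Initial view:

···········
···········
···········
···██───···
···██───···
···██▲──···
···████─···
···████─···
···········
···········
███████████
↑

···········
···········
···········
···██───···
···██───···
···██▲──···
···██───···
···████─···
···████─···
···········
···········

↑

···········
···········
···········
···██───···
···██───···
···██▲──···
···██───···
···██───···
···████─···
···████─···
···········

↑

···········
···········
···········
···█████···
···██───···
···██▲──···
···██───···
···██───···
···██───···
···████─···
···████─···

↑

···········
···········
···········
···█████···
···█████···
···██▲──···
···██───···
···██───···
···██───···
···██───···
···████─···

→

···········
···········
···········
··██████···
··██████···
··██─▲──···
··██────···
··██────···
··██───····
··██───····
··████─····

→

···········
···········
···········
·███████···
·███████···
·██──▲──···
·██─────···
·██─────···
·██───·····
·██───·····
·████─·····

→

···········
···········
···········
████████···
████████···
██───▲─█···
██─────█···
██─────█···
██───······
██───······
████─······

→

···········
···········
···········
████████···
████████···
█────▲██···
█─────██···
█─────██···
█───·······
█───·······
███─·······

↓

···········
···········
████████···
████████···
█─────██···
█────▲██···
█─────██···
█───▣─██···
█───·······
███─·······
███─·······

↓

···········
████████···
████████···
█─────██···
█─────██···
█────▲██···
█───▣─██···
█─────██···
███─·······
███─·······
···········

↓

████████···
████████···
█─────██···
█─────██···
█─────██···
█───▣▲██···
█─────██···
███─████···
███─·······
···········
···········

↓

████████···
█─────██···
█─────██···
█─────██···
█───▣─██···
█────▲██···
███─████···
███─────···
···········
···········
███████████

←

█████████··
██─────██··
██─────██··
██─────██··
██───▣─██··
██───▲─██··
████─████··
████─────··
···········
···········
███████████

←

·█████████·
·██─────██·
·██─────██·
·██─────██·
·██───▣─██·
·██──▲──██·
·████─████·
·████─────·
···········
···········
███████████

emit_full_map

█████████
█████████
██─────██
██─────██
██─────██
██───▣─██
██──▲──██
████─████
████─────

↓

·██─────██·
·██─────██·
·██─────██·
·██───▣─██·
·██─────██·
·████▲████·
·████─────·
···█████···
···········
███████████
███████████

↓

·██─────██·
·██─────██·
·██───▣─██·
·██─────██·
·████─████·
·████▲────·
···█████···
···█████···
███████████
███████████
███████████

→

██─────██··
██─────██··
██───▣─██··
██─────██··
████─████··
████─▲───··
··██████···
··██████···
███████████
███████████
███████████

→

█─────██···
█─────██···
█───▣─██···
█─────██···
███─████···
███──▲──···
·███████···
·███████···
███████████
███████████
███████████

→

─────██····
─────██····
───▣─██····
─────███···
██─█████···
██───▲──···
████████···
████████···
███████████
███████████
███████████

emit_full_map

█████████·
█████████·
██─────██·
██─────██·
██─────██·
██───▣─██·
██─────███
████─█████
████───▲──
··████████
··████████

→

────██·····
────██·····
──▣─██·····
────███─···
█─█████─···
█────▲──···
████████···
████████···
███████████
███████████
███████████

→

───██······
───██······
─▣─██······
───███─█···
─█████─█···
─────▲──···
████████···
████████···
███████████
███████████
███████████

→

──██·······
──██·······
▣─██·······
──███─█─···
█████─█─···
─────▲──···
███████─···
████████···
███████████
███████████
███████████

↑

──██·······
──██·······
──██·······
▣─███─██···
──███─█─···
█████▲█─···
────────···
███████─···
████████···
███████████
███████████

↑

████·······
──██·······
──██·······
──███─██···
▣─███─██···
──███▲█─···
█████─█─···
────────···
███████─···
████████···
███████████

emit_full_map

█████████····
█████████····
██─────██····
██─────██····
██─────███─██
██───▣─███─██
██─────███▲█─
████─█████─█─
████─────────
··██████████─
··███████████

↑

████·······
████·······
──██·······
──███─██···
──███─██···
▣─███▲██···
──███─█─···
█████─█─···
────────···
███████─···
████████···

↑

···········
████·······
████·······
──███─██···
──███─██···
──███▲██···
▣─███─██···
──███─█─···
█████─█─···
────────···
███████─···

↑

···········
···········
████·······
█████─██···
──███─██···
──███▲██···
──███─██···
▣─███─██···
──███─█─···
█████─█─···
────────···

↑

···········
···········
···········
█████─██···
█████─██···
──███▲██···
──███─██···
──███─██···
▣─███─██···
──███─█─···
█████─█─···

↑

···········
···········
···········
···██─██···
█████─██···
█████▲██···
──███─██···
──███─██···
──███─██···
▣─███─██···
──███─█─···

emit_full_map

········██─██
██████████─██
██████████▲██
██─────███─██
██─────███─██
██─────███─██
██───▣─███─██
██─────███─█─
████─█████─█─
████─────────
··██████████─
··███████████


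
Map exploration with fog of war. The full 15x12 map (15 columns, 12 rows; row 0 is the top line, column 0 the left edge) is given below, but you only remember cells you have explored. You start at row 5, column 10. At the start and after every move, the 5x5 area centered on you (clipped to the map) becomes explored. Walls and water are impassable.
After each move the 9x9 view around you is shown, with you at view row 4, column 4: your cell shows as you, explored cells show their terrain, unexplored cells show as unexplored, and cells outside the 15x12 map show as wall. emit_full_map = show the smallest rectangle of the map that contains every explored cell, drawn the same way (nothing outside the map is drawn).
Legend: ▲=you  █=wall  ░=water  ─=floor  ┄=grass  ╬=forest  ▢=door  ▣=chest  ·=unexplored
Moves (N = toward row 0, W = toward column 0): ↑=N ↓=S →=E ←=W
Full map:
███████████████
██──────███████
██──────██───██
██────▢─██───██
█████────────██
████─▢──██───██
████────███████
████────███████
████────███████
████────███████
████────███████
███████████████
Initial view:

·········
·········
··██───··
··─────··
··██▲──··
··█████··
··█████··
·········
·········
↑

·········
·········
··██───··
··██───··
··──▲──··
··██───··
··█████··
··█████··
·········

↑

█████████
·········
··█████··
··██───··
··██▲──··
··─────··
··██───··
··█████··
··█████··

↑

█████████
█████████
··█████··
··█████··
··██▲──··
··██───··
··─────··
··██───··
··█████··

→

█████████
█████████
·██████·█
·██████·█
·██─▲─█·█
·██───█·█
·─────█·█
·██───··█
·█████··█

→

█████████
█████████
█████████
█████████
██──▲████
██───████
─────████
██───··██
█████··██

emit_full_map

███████
███████
██──▲██
██───██
─────██
██───··
█████··
█████··

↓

█████████
█████████
█████████
██───████
██──▲████
─────████
██───████
█████··██
█████··██

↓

█████████
█████████
██───████
██───████
────▲████
██───████
█████████
█████··██
·······██

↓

█████████
██───████
██───████
─────████
██──▲████
█████████
█████████
·······██
·······██

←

·████████
·██───███
·██───███
·─────███
·██─▲─███
·████████
·████████
········█
········█

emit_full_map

███████
███████
██───██
██───██
─────██
██─▲─██
███████
███████

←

··███████
··██───██
··██───██
··─────██
··██▲──██
··███████
··███████
·········
·········

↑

··███████
··███████
··██───██
··██───██
··──▲──██
··██───██
··███████
··███████
·········

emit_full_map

███████
███████
██───██
██───██
──▲──██
██───██
███████
███████


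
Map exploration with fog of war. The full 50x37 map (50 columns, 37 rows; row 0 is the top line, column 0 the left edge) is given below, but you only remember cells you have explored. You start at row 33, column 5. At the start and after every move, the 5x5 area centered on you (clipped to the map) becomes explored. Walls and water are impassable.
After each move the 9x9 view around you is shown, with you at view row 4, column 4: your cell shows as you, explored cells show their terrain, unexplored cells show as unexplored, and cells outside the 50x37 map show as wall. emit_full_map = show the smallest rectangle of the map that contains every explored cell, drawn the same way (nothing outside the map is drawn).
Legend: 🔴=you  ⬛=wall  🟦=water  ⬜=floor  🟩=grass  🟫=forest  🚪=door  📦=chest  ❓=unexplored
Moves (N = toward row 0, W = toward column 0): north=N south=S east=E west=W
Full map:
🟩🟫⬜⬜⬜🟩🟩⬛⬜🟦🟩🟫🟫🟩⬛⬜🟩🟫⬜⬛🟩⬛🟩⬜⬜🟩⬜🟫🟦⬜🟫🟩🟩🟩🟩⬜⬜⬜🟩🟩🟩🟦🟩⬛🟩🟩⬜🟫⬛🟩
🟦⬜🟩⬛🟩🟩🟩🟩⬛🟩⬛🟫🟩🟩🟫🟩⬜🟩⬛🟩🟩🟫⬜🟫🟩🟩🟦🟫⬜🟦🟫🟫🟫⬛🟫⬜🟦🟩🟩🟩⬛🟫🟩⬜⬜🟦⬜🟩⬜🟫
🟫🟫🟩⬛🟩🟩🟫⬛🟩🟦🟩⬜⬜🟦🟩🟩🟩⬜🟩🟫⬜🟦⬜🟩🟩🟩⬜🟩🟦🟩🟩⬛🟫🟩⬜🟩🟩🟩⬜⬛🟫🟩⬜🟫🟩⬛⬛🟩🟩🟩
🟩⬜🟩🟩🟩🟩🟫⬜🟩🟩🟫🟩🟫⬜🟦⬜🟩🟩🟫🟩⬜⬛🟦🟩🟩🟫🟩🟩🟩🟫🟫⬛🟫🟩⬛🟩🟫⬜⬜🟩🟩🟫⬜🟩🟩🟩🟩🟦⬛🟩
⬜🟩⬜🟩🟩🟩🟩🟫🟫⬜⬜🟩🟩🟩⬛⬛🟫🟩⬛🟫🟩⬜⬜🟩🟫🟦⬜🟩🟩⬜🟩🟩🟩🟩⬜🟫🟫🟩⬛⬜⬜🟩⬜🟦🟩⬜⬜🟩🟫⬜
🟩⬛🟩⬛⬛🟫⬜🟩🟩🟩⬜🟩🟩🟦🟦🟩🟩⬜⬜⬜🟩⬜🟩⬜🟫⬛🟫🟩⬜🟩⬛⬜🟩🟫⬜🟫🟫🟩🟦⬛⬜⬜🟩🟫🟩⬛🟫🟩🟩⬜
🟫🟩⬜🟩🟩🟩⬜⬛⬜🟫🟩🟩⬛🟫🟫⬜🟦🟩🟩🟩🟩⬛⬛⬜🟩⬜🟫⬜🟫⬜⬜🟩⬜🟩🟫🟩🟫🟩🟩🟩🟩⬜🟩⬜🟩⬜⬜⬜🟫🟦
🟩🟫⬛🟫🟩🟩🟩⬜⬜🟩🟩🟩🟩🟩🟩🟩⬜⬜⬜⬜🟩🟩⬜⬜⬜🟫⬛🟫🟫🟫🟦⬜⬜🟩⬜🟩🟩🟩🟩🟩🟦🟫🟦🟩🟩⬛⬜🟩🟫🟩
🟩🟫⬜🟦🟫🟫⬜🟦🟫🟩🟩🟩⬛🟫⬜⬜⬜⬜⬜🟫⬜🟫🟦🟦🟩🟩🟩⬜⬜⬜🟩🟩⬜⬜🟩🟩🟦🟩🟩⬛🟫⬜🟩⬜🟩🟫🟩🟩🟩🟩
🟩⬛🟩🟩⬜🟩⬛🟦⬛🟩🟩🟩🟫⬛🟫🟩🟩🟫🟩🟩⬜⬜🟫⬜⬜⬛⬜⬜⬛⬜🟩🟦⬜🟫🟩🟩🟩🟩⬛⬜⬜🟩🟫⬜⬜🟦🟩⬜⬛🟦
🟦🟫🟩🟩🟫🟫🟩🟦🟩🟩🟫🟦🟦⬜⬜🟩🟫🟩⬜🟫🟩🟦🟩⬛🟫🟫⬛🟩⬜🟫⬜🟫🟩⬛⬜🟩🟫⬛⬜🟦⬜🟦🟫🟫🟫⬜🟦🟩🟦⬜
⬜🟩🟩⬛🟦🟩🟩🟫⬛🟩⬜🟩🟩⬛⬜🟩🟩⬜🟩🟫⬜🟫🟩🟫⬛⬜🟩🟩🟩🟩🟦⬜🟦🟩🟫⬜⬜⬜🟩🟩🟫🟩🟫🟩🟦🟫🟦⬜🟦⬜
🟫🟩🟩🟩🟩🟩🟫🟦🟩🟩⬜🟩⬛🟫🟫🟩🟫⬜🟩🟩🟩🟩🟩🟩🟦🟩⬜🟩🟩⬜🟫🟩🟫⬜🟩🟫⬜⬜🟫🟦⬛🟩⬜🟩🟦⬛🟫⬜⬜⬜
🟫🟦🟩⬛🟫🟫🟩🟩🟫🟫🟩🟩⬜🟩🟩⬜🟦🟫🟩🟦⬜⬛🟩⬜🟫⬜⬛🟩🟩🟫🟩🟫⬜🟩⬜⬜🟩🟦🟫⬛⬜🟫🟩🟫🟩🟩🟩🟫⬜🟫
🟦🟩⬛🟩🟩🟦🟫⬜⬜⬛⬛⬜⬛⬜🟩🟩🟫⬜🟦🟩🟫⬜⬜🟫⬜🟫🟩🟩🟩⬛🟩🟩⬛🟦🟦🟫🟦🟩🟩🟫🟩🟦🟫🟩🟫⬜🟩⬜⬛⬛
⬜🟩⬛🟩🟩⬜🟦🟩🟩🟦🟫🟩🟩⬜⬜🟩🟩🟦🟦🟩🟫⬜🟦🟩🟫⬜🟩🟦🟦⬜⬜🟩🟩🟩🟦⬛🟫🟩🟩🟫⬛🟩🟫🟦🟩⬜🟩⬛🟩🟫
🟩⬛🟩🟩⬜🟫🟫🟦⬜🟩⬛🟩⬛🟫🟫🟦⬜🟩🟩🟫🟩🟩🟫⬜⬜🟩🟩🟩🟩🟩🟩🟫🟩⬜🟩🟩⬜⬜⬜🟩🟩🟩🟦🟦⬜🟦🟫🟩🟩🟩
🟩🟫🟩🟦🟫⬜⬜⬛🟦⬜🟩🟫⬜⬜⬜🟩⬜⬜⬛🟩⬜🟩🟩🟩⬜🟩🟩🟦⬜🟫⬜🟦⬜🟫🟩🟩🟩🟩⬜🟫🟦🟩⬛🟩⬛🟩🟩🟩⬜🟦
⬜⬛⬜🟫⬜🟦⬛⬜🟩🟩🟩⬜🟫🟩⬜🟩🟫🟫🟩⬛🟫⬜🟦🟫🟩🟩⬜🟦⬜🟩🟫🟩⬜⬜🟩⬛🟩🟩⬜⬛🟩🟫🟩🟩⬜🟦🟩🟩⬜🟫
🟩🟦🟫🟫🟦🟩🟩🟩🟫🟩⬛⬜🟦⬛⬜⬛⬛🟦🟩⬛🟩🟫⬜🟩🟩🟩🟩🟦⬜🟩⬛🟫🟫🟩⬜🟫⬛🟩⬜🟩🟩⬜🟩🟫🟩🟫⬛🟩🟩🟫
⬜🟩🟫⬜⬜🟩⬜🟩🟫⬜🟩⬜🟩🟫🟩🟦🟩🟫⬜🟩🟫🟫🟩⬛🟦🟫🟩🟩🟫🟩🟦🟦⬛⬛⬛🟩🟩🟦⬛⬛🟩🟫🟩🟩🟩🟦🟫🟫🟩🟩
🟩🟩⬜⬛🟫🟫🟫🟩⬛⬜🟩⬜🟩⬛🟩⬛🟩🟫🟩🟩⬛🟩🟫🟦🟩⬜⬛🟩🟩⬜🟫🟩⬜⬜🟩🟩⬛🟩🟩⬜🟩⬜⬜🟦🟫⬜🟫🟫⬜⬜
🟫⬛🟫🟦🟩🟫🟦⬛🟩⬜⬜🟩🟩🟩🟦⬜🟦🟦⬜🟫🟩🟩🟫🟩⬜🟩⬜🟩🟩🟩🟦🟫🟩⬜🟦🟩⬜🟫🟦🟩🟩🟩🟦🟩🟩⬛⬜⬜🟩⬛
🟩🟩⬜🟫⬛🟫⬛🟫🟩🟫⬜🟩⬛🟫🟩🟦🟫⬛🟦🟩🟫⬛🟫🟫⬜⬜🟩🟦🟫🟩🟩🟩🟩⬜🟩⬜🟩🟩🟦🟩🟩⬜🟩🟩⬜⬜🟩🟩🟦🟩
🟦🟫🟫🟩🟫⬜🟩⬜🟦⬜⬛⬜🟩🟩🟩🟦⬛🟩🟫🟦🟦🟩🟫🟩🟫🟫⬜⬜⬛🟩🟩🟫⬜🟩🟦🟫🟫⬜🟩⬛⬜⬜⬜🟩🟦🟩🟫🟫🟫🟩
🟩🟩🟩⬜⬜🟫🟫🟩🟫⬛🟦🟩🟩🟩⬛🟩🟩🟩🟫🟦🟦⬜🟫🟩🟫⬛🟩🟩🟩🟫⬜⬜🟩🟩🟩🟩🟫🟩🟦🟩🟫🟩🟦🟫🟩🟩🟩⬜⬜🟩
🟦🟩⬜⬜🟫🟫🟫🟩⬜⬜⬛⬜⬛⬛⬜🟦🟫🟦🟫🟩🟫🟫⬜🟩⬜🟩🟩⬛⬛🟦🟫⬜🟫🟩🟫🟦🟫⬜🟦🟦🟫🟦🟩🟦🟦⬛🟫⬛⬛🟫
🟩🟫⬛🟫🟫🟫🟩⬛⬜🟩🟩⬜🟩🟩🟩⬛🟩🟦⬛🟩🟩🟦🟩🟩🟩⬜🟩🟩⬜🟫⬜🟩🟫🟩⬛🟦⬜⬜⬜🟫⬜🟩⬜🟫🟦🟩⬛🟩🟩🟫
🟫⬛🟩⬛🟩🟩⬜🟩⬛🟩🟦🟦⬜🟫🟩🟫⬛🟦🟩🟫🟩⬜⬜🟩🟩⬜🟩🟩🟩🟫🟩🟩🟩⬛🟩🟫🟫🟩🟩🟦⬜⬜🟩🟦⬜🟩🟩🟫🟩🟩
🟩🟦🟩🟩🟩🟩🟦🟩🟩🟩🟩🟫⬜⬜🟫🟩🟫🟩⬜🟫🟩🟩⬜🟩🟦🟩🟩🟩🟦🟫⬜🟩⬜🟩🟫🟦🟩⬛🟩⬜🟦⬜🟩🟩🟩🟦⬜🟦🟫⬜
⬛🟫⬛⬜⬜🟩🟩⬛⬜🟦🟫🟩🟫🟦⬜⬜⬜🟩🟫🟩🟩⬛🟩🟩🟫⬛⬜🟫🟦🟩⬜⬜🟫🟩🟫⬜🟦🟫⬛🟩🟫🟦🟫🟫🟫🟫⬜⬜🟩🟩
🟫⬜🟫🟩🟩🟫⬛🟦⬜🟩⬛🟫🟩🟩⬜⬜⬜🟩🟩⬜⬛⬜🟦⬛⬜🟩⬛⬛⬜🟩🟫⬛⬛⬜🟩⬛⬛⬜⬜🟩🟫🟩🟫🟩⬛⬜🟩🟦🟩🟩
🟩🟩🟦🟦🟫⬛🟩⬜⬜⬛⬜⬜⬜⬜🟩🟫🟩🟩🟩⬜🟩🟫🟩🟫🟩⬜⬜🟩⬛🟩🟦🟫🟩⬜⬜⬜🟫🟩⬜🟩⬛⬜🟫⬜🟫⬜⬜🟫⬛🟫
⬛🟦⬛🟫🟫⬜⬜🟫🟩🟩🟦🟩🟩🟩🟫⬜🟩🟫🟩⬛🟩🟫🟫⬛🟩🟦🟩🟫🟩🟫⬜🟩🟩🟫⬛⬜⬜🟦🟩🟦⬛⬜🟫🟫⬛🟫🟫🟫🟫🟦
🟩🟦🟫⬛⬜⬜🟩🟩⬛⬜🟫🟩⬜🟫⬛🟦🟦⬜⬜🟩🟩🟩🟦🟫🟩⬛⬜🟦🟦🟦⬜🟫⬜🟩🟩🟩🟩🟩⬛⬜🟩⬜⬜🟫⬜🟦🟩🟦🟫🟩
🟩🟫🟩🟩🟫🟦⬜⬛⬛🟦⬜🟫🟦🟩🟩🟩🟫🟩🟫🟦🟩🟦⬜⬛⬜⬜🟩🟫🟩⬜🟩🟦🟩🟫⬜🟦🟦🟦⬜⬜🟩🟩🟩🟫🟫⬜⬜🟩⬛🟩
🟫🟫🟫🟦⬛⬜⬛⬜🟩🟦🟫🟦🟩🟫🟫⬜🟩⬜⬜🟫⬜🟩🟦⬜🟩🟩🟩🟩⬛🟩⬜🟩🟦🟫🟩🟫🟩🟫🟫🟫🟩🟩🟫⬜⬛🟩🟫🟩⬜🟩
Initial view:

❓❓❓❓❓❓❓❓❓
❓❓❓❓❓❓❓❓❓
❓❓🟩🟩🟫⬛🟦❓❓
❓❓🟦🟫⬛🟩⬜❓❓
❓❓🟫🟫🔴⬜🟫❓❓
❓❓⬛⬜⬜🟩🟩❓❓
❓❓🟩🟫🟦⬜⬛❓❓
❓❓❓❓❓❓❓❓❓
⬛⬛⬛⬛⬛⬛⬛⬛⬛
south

❓❓❓❓❓❓❓❓❓
❓❓🟩🟩🟫⬛🟦❓❓
❓❓🟦🟫⬛🟩⬜❓❓
❓❓🟫🟫⬜⬜🟫❓❓
❓❓⬛⬜🔴🟩🟩❓❓
❓❓🟩🟫🟦⬜⬛❓❓
❓❓🟦⬛⬜⬛⬜❓❓
⬛⬛⬛⬛⬛⬛⬛⬛⬛
⬛⬛⬛⬛⬛⬛⬛⬛⬛

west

❓❓❓❓❓❓❓❓❓
❓❓❓🟩🟩🟫⬛🟦❓
❓❓🟦🟦🟫⬛🟩⬜❓
❓❓⬛🟫🟫⬜⬜🟫❓
❓❓🟫⬛🔴⬜🟩🟩❓
❓❓🟩🟩🟫🟦⬜⬛❓
❓❓🟫🟦⬛⬜⬛⬜❓
⬛⬛⬛⬛⬛⬛⬛⬛⬛
⬛⬛⬛⬛⬛⬛⬛⬛⬛

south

❓❓❓🟩🟩🟫⬛🟦❓
❓❓🟦🟦🟫⬛🟩⬜❓
❓❓⬛🟫🟫⬜⬜🟫❓
❓❓🟫⬛⬜⬜🟩🟩❓
❓❓🟩🟩🔴🟦⬜⬛❓
❓❓🟫🟦⬛⬜⬛⬜❓
⬛⬛⬛⬛⬛⬛⬛⬛⬛
⬛⬛⬛⬛⬛⬛⬛⬛⬛
⬛⬛⬛⬛⬛⬛⬛⬛⬛

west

⬛❓❓❓🟩🟩🟫⬛🟦
⬛❓❓🟦🟦🟫⬛🟩⬜
⬛❓🟦⬛🟫🟫⬜⬜🟫
⬛❓🟦🟫⬛⬜⬜🟩🟩
⬛❓🟫🟩🔴🟫🟦⬜⬛
⬛❓🟫🟫🟦⬛⬜⬛⬜
⬛⬛⬛⬛⬛⬛⬛⬛⬛
⬛⬛⬛⬛⬛⬛⬛⬛⬛
⬛⬛⬛⬛⬛⬛⬛⬛⬛

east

❓❓❓🟩🟩🟫⬛🟦❓
❓❓🟦🟦🟫⬛🟩⬜❓
❓🟦⬛🟫🟫⬜⬜🟫❓
❓🟦🟫⬛⬜⬜🟩🟩❓
❓🟫🟩🟩🔴🟦⬜⬛❓
❓🟫🟫🟦⬛⬜⬛⬜❓
⬛⬛⬛⬛⬛⬛⬛⬛⬛
⬛⬛⬛⬛⬛⬛⬛⬛⬛
⬛⬛⬛⬛⬛⬛⬛⬛⬛

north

❓❓❓❓❓❓❓❓❓
❓❓❓🟩🟩🟫⬛🟦❓
❓❓🟦🟦🟫⬛🟩⬜❓
❓🟦⬛🟫🟫⬜⬜🟫❓
❓🟦🟫⬛🔴⬜🟩🟩❓
❓🟫🟩🟩🟫🟦⬜⬛❓
❓🟫🟫🟦⬛⬜⬛⬜❓
⬛⬛⬛⬛⬛⬛⬛⬛⬛
⬛⬛⬛⬛⬛⬛⬛⬛⬛

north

❓❓❓❓❓❓❓❓❓
❓❓❓❓❓❓❓❓❓
❓❓🟫🟩🟩🟫⬛🟦❓
❓❓🟦🟦🟫⬛🟩⬜❓
❓🟦⬛🟫🔴⬜⬜🟫❓
❓🟦🟫⬛⬜⬜🟩🟩❓
❓🟫🟩🟩🟫🟦⬜⬛❓
❓🟫🟫🟦⬛⬜⬛⬜❓
⬛⬛⬛⬛⬛⬛⬛⬛⬛

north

❓❓❓❓❓❓❓❓❓
❓❓❓❓❓❓❓❓❓
❓❓⬛⬜⬜🟩🟩❓❓
❓❓🟫🟩🟩🟫⬛🟦❓
❓❓🟦🟦🔴⬛🟩⬜❓
❓🟦⬛🟫🟫⬜⬜🟫❓
❓🟦🟫⬛⬜⬜🟩🟩❓
❓🟫🟩🟩🟫🟦⬜⬛❓
❓🟫🟫🟦⬛⬜⬛⬜❓

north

❓❓❓❓❓❓❓❓❓
❓❓❓❓❓❓❓❓❓
❓❓🟩🟩🟩🟩🟦❓❓
❓❓⬛⬜⬜🟩🟩❓❓
❓❓🟫🟩🔴🟫⬛🟦❓
❓❓🟦🟦🟫⬛🟩⬜❓
❓🟦⬛🟫🟫⬜⬜🟫❓
❓🟦🟫⬛⬜⬜🟩🟩❓
❓🟫🟩🟩🟫🟦⬜⬛❓

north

❓❓❓❓❓❓❓❓❓
❓❓❓❓❓❓❓❓❓
❓❓🟩⬛🟩🟩⬜❓❓
❓❓🟩🟩🟩🟩🟦❓❓
❓❓⬛⬜🔴🟩🟩❓❓
❓❓🟫🟩🟩🟫⬛🟦❓
❓❓🟦🟦🟫⬛🟩⬜❓
❓🟦⬛🟫🟫⬜⬜🟫❓
❓🟦🟫⬛⬜⬜🟩🟩❓

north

❓❓❓❓❓❓❓❓❓
❓❓❓❓❓❓❓❓❓
❓❓⬛🟫🟫🟫🟩❓❓
❓❓🟩⬛🟩🟩⬜❓❓
❓❓🟩🟩🔴🟩🟦❓❓
❓❓⬛⬜⬜🟩🟩❓❓
❓❓🟫🟩🟩🟫⬛🟦❓
❓❓🟦🟦🟫⬛🟩⬜❓
❓🟦⬛🟫🟫⬜⬜🟫❓

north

❓❓❓❓❓❓❓❓❓
❓❓❓❓❓❓❓❓❓
❓❓⬜⬜🟫🟫🟫❓❓
❓❓⬛🟫🟫🟫🟩❓❓
❓❓🟩⬛🔴🟩⬜❓❓
❓❓🟩🟩🟩🟩🟦❓❓
❓❓⬛⬜⬜🟩🟩❓❓
❓❓🟫🟩🟩🟫⬛🟦❓
❓❓🟦🟦🟫⬛🟩⬜❓

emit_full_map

❓⬜⬜🟫🟫🟫❓
❓⬛🟫🟫🟫🟩❓
❓🟩⬛🔴🟩⬜❓
❓🟩🟩🟩🟩🟦❓
❓⬛⬜⬜🟩🟩❓
❓🟫🟩🟩🟫⬛🟦
❓🟦🟦🟫⬛🟩⬜
🟦⬛🟫🟫⬜⬜🟫
🟦🟫⬛⬜⬜🟩🟩
🟫🟩🟩🟫🟦⬜⬛
🟫🟫🟦⬛⬜⬛⬜

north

❓❓❓❓❓❓❓❓❓
❓❓❓❓❓❓❓❓❓
❓❓🟩⬜⬜🟫🟫❓❓
❓❓⬜⬜🟫🟫🟫❓❓
❓❓⬛🟫🔴🟫🟩❓❓
❓❓🟩⬛🟩🟩⬜❓❓
❓❓🟩🟩🟩🟩🟦❓❓
❓❓⬛⬜⬜🟩🟩❓❓
❓❓🟫🟩🟩🟫⬛🟦❓

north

❓❓❓❓❓❓❓❓❓
❓❓❓❓❓❓❓❓❓
❓❓🟫🟩🟫⬜🟩❓❓
❓❓🟩⬜⬜🟫🟫❓❓
❓❓⬜⬜🔴🟫🟫❓❓
❓❓⬛🟫🟫🟫🟩❓❓
❓❓🟩⬛🟩🟩⬜❓❓
❓❓🟩🟩🟩🟩🟦❓❓
❓❓⬛⬜⬜🟩🟩❓❓

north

❓❓❓❓❓❓❓❓❓
❓❓❓❓❓❓❓❓❓
❓❓⬜🟫⬛🟫⬛❓❓
❓❓🟫🟩🟫⬜🟩❓❓
❓❓🟩⬜🔴🟫🟫❓❓
❓❓⬜⬜🟫🟫🟫❓❓
❓❓⬛🟫🟫🟫🟩❓❓
❓❓🟩⬛🟩🟩⬜❓❓
❓❓🟩🟩🟩🟩🟦❓❓

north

❓❓❓❓❓❓❓❓❓
❓❓❓❓❓❓❓❓❓
❓❓🟫🟦🟩🟫🟦❓❓
❓❓⬜🟫⬛🟫⬛❓❓
❓❓🟫🟩🔴⬜🟩❓❓
❓❓🟩⬜⬜🟫🟫❓❓
❓❓⬜⬜🟫🟫🟫❓❓
❓❓⬛🟫🟫🟫🟩❓❓
❓❓🟩⬛🟩🟩⬜❓❓

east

❓❓❓❓❓❓❓❓❓
❓❓❓❓❓❓❓❓❓
❓🟫🟦🟩🟫🟦⬛❓❓
❓⬜🟫⬛🟫⬛🟫❓❓
❓🟫🟩🟫🔴🟩⬜❓❓
❓🟩⬜⬜🟫🟫🟩❓❓
❓⬜⬜🟫🟫🟫🟩❓❓
❓⬛🟫🟫🟫🟩❓❓❓
❓🟩⬛🟩🟩⬜❓❓❓

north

❓❓❓❓❓❓❓❓❓
❓❓❓❓❓❓❓❓❓
❓❓⬛🟫🟫🟫🟩❓❓
❓🟫🟦🟩🟫🟦⬛❓❓
❓⬜🟫⬛🔴⬛🟫❓❓
❓🟫🟩🟫⬜🟩⬜❓❓
❓🟩⬜⬜🟫🟫🟩❓❓
❓⬜⬜🟫🟫🟫🟩❓❓
❓⬛🟫🟫🟫🟩❓❓❓

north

❓❓❓❓❓❓❓❓❓
❓❓❓❓❓❓❓❓❓
❓❓⬜⬜🟩⬜🟩❓❓
❓❓⬛🟫🟫🟫🟩❓❓
❓🟫🟦🟩🔴🟦⬛❓❓
❓⬜🟫⬛🟫⬛🟫❓❓
❓🟫🟩🟫⬜🟩⬜❓❓
❓🟩⬜⬜🟫🟫🟩❓❓
❓⬜⬜🟫🟫🟫🟩❓❓

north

❓❓❓❓❓❓❓❓❓
❓❓❓❓❓❓❓❓❓
❓❓🟫🟦🟩🟩🟩❓❓
❓❓⬜⬜🟩⬜🟩❓❓
❓❓⬛🟫🔴🟫🟩❓❓
❓🟫🟦🟩🟫🟦⬛❓❓
❓⬜🟫⬛🟫⬛🟫❓❓
❓🟫🟩🟫⬜🟩⬜❓❓
❓🟩⬜⬜🟫🟫🟩❓❓

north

❓❓❓❓❓❓❓❓❓
❓❓❓❓❓❓❓❓❓
❓❓🟫⬜🟦⬛⬜❓❓
❓❓🟫🟦🟩🟩🟩❓❓
❓❓⬜⬜🔴⬜🟩❓❓
❓❓⬛🟫🟫🟫🟩❓❓
❓🟫🟦🟩🟫🟦⬛❓❓
❓⬜🟫⬛🟫⬛🟫❓❓
❓🟫🟩🟫⬜🟩⬜❓❓

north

❓❓❓❓❓❓❓❓❓
❓❓❓❓❓❓❓❓❓
❓❓🟦🟫⬜⬜⬛❓❓
❓❓🟫⬜🟦⬛⬜❓❓
❓❓🟫🟦🔴🟩🟩❓❓
❓❓⬜⬜🟩⬜🟩❓❓
❓❓⬛🟫🟫🟫🟩❓❓
❓🟫🟦🟩🟫🟦⬛❓❓
❓⬜🟫⬛🟫⬛🟫❓❓

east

❓❓❓❓❓❓❓❓❓
❓❓❓❓❓❓❓❓❓
❓🟦🟫⬜⬜⬛🟦❓❓
❓🟫⬜🟦⬛⬜🟩❓❓
❓🟫🟦🟩🔴🟩🟫❓❓
❓⬜⬜🟩⬜🟩🟫❓❓
❓⬛🟫🟫🟫🟩⬛❓❓
🟫🟦🟩🟫🟦⬛❓❓❓
⬜🟫⬛🟫⬛🟫❓❓❓

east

❓❓❓❓❓❓❓❓❓
❓❓❓❓❓❓❓❓❓
🟦🟫⬜⬜⬛🟦⬜❓❓
🟫⬜🟦⬛⬜🟩🟩❓❓
🟫🟦🟩🟩🔴🟫🟩❓❓
⬜⬜🟩⬜🟩🟫⬜❓❓
⬛🟫🟫🟫🟩⬛⬜❓❓
🟦🟩🟫🟦⬛❓❓❓❓
🟫⬛🟫⬛🟫❓❓❓❓

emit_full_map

❓❓🟦🟫⬜⬜⬛🟦⬜
❓❓🟫⬜🟦⬛⬜🟩🟩
❓❓🟫🟦🟩🟩🔴🟫🟩
❓❓⬜⬜🟩⬜🟩🟫⬜
❓❓⬛🟫🟫🟫🟩⬛⬜
❓🟫🟦🟩🟫🟦⬛❓❓
❓⬜🟫⬛🟫⬛🟫❓❓
❓🟫🟩🟫⬜🟩⬜❓❓
❓🟩⬜⬜🟫🟫🟩❓❓
❓⬜⬜🟫🟫🟫🟩❓❓
❓⬛🟫🟫🟫🟩❓❓❓
❓🟩⬛🟩🟩⬜❓❓❓
❓🟩🟩🟩🟩🟦❓❓❓
❓⬛⬜⬜🟩🟩❓❓❓
❓🟫🟩🟩🟫⬛🟦❓❓
❓🟦🟦🟫⬛🟩⬜❓❓
🟦⬛🟫🟫⬜⬜🟫❓❓
🟦🟫⬛⬜⬜🟩🟩❓❓
🟫🟩🟩🟫🟦⬜⬛❓❓
🟫🟫🟦⬛⬜⬛⬜❓❓

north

❓❓❓❓❓❓❓❓❓
❓❓❓❓❓❓❓❓❓
❓❓🟫🟫🟦⬜🟩❓❓
🟦🟫⬜⬜⬛🟦⬜❓❓
🟫⬜🟦⬛🔴🟩🟩❓❓
🟫🟦🟩🟩🟩🟫🟩❓❓
⬜⬜🟩⬜🟩🟫⬜❓❓
⬛🟫🟫🟫🟩⬛⬜❓❓
🟦🟩🟫🟦⬛❓❓❓❓

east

❓❓❓❓❓❓❓❓❓
❓❓❓❓❓❓❓❓❓
❓🟫🟫🟦⬜🟩⬛❓❓
🟫⬜⬜⬛🟦⬜🟩❓❓
⬜🟦⬛⬜🔴🟩🟩❓❓
🟦🟩🟩🟩🟫🟩⬛❓❓
⬜🟩⬜🟩🟫⬜🟩❓❓
🟫🟫🟫🟩⬛⬜❓❓❓
🟩🟫🟦⬛❓❓❓❓❓

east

❓❓❓❓❓❓❓❓❓
❓❓❓❓❓❓❓❓❓
🟫🟫🟦⬜🟩⬛🟩❓❓
⬜⬜⬛🟦⬜🟩🟫❓❓
🟦⬛⬜🟩🔴🟩⬜❓❓
🟩🟩🟩🟫🟩⬛⬜❓❓
🟩⬜🟩🟫⬜🟩⬜❓❓
🟫🟫🟩⬛⬜❓❓❓❓
🟫🟦⬛❓❓❓❓❓❓

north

❓❓❓❓❓❓❓❓❓
❓❓❓❓❓❓❓❓❓
❓❓🟩🟩🟦🟫🟩❓❓
🟫🟫🟦⬜🟩⬛🟩❓❓
⬜⬜⬛🟦🔴🟩🟫❓❓
🟦⬛⬜🟩🟩🟩⬜❓❓
🟩🟩🟩🟫🟩⬛⬜❓❓
🟩⬜🟩🟫⬜🟩⬜❓❓
🟫🟫🟩⬛⬜❓❓❓❓

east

❓❓❓❓❓❓❓❓❓
❓❓❓❓❓❓❓❓❓
❓🟩🟩🟦🟫🟩🟩❓❓
🟫🟦⬜🟩⬛🟩⬛❓❓
⬜⬛🟦⬜🔴🟫⬜❓❓
⬛⬜🟩🟩🟩⬜🟫❓❓
🟩🟩🟫🟩⬛⬜🟦❓❓
⬜🟩🟫⬜🟩⬜❓❓❓
🟫🟩⬛⬜❓❓❓❓❓

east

❓❓❓❓❓❓❓❓❓
❓❓❓❓❓❓❓❓❓
🟩🟩🟦🟫🟩🟩⬜❓❓
🟦⬜🟩⬛🟩⬛🟫❓❓
⬛🟦⬜🟩🔴⬜⬜❓❓
⬜🟩🟩🟩⬜🟫🟩❓❓
🟩🟫🟩⬛⬜🟦⬛❓❓
🟩🟫⬜🟩⬜❓❓❓❓
🟩⬛⬜❓❓❓❓❓❓

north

❓❓❓❓❓❓❓❓❓
❓❓❓❓❓❓❓❓❓
❓❓⬛⬛⬜⬛⬜❓❓
🟩🟩🟦🟫🟩🟩⬜❓❓
🟦⬜🟩⬛🔴⬛🟫❓❓
⬛🟦⬜🟩🟫⬜⬜❓❓
⬜🟩🟩🟩⬜🟫🟩❓❓
🟩🟫🟩⬛⬜🟦⬛❓❓
🟩🟫⬜🟩⬜❓❓❓❓

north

❓❓❓❓❓❓❓❓❓
❓❓❓❓❓❓❓❓❓
❓❓🟫🟩🟩⬜🟩❓❓
❓❓⬛⬛⬜⬛⬜❓❓
🟩🟩🟦🟫🔴🟩⬜❓❓
🟦⬜🟩⬛🟩⬛🟫❓❓
⬛🟦⬜🟩🟫⬜⬜❓❓
⬜🟩🟩🟩⬜🟫🟩❓❓
🟩🟫🟩⬛⬜🟦⬛❓❓

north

❓❓❓❓❓❓❓❓❓
❓❓❓❓❓❓❓❓❓
❓❓🟩⬜🟩⬛🟫❓❓
❓❓🟫🟩🟩⬜🟩❓❓
❓❓⬛⬛🔴⬛⬜❓❓
🟩🟩🟦🟫🟩🟩⬜❓❓
🟦⬜🟩⬛🟩⬛🟫❓❓
⬛🟦⬜🟩🟫⬜⬜❓❓
⬜🟩🟩🟩⬜🟫🟩❓❓

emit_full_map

❓❓❓❓❓❓❓❓🟩⬜🟩⬛🟫
❓❓❓❓❓❓❓❓🟫🟩🟩⬜🟩
❓❓❓❓❓❓❓❓⬛⬛🔴⬛⬜
❓❓❓❓❓❓🟩🟩🟦🟫🟩🟩⬜
❓❓❓❓🟫🟫🟦⬜🟩⬛🟩⬛🟫
❓❓🟦🟫⬜⬜⬛🟦⬜🟩🟫⬜⬜
❓❓🟫⬜🟦⬛⬜🟩🟩🟩⬜🟫🟩
❓❓🟫🟦🟩🟩🟩🟫🟩⬛⬜🟦⬛
❓❓⬜⬜🟩⬜🟩🟫⬜🟩⬜❓❓
❓❓⬛🟫🟫🟫🟩⬛⬜❓❓❓❓
❓🟫🟦🟩🟫🟦⬛❓❓❓❓❓❓
❓⬜🟫⬛🟫⬛🟫❓❓❓❓❓❓
❓🟫🟩🟫⬜🟩⬜❓❓❓❓❓❓
❓🟩⬜⬜🟫🟫🟩❓❓❓❓❓❓
❓⬜⬜🟫🟫🟫🟩❓❓❓❓❓❓
❓⬛🟫🟫🟫🟩❓❓❓❓❓❓❓
❓🟩⬛🟩🟩⬜❓❓❓❓❓❓❓
❓🟩🟩🟩🟩🟦❓❓❓❓❓❓❓
❓⬛⬜⬜🟩🟩❓❓❓❓❓❓❓
❓🟫🟩🟩🟫⬛🟦❓❓❓❓❓❓
❓🟦🟦🟫⬛🟩⬜❓❓❓❓❓❓
🟦⬛🟫🟫⬜⬜🟫❓❓❓❓❓❓
🟦🟫⬛⬜⬜🟩🟩❓❓❓❓❓❓
🟫🟩🟩🟫🟦⬜⬛❓❓❓❓❓❓
🟫🟫🟦⬛⬜⬛⬜❓❓❓❓❓❓
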